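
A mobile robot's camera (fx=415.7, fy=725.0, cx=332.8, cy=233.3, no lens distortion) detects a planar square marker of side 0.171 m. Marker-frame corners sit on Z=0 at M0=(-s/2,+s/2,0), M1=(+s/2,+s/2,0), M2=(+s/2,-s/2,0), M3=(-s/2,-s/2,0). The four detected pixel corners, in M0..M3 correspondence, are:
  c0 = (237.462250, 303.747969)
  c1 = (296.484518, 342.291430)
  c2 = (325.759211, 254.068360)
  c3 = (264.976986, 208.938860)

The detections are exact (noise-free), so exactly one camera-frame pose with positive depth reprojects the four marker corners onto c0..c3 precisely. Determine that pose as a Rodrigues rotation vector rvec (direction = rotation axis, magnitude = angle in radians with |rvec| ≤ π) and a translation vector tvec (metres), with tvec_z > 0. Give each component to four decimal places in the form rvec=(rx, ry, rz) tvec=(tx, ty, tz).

rvec=(0.4095, -0.2293, 0.4601) tvec=(-0.1333, 0.0681, 1.0807)

Intrinsics K: fx=415.7, fy=725.0, cx=332.8, cy=233.3
Marker side s = 0.171 m; corners in marker frame (Z=0):
  M0 = (-0.0855, +0.0855, 0)
  M1 = (+0.0855, +0.0855, 0)
  M2 = (+0.0855, -0.0855, 0)
  M3 = (-0.0855, -0.0855, 0)
Detected image corners:
  c0 = (237.462250, 303.747969) px
  c1 = (296.484518, 342.291430) px
  c2 = (325.759211, 254.068360) px
  c3 = (264.976986, 208.938860) px
Planar DLT: solve 8×8 A·h = b for H (H[2,2]=1):
  H  [+429.27642 -80.36797 +281.52076]
  H  [+322.16067 +619.33239 +278.95878]
  H  [+0.28134 +0.30518 +1.00000]
B = K⁻¹H; ‖b₁‖=0.925353, ‖b₂‖=0.925353; λ = 2/(‖b₁‖+‖b₂‖) = 1.080669, sign → tz>0 ⇒ λ=+1.080669
r₁ = λ·B[:,0] = (+0.87256,+0.38237,+0.30404); r₂ = λ·B[:,1] = (-0.47295,+0.81704,+0.32980)
r₃ = r₁×r₂ = (-0.12231,-0.43156,+0.89375); SVD([r₁ r₂ r₃]) → R = UVᵀ:
  R  [+0.87256 -0.47295 -0.12231]
  R  [+0.38237 +0.81704 -0.43156]
  R  [+0.30404 +0.32980 +0.89375]
t = (-0.13331, +0.06806, +1.08067) m
tr R = 2.583348; θ = arccos((tr R − 1)/2) = 0.657252 rad = 37.658°
axis k = ((R−Rᵀ)₃₂, (R−Rᵀ)₁₃, (R−Rᵀ)₂₁) / (2 sinθ) = (+0.623098, -0.348923, +0.700001)
rvec = θ·k = (+0.409532, -0.229330, +0.460077)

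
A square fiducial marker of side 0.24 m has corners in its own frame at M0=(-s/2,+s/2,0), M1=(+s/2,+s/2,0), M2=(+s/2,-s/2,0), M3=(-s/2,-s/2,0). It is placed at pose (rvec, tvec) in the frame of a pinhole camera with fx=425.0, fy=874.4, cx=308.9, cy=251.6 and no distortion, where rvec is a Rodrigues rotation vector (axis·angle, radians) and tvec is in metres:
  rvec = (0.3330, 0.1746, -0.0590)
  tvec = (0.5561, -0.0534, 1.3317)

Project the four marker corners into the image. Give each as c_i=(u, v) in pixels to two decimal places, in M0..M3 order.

c0=(445.85, 291.36) c1=(524.62, 288.14) c2=(530.72, 134.65) c3=(447.16, 143.10)

Intrinsics K: fx=425.0, fy=874.4, cx=308.9, cy=251.6
Marker side s = 0.24 m; corners in marker frame (Z=0):
  M0 = (-0.1200, +0.1200, 0)
  M1 = (+0.1200, +0.1200, 0)
  M2 = (+0.1200, -0.1200, 0)
  M3 = (-0.1200, -0.1200, 0)
rvec = (0.3330, 0.1746, -0.0590), |rvec| = θ = 0.38060 rad = 21.807°
Rodrigues: sinθ=0.37148, 1−cosθ=0.07156; R = I + sinθ·[k]× + (1−cosθ)·[k]×²:
    [+0.98322 +0.08631 +0.16071]
    [-0.02886 +0.94350 -0.33011]
    [-0.18012 +0.31993 +0.93016]
t = (0.5561, -0.0534, 1.3317) m
M0: Pc = R·M0+t = (+0.44847, +0.06328, +1.39171); u = 425.0·(+0.44847)/1.39171 + 308.9 = 445.8541, v = 874.4·(+0.06328)/1.39171 + 251.6 = 291.3609
M1: Pc = R·M1+t = (+0.68444, +0.05636, +1.34848); u = 425.0·(+0.68444)/1.34848 + 308.9 = 524.6163, v = 874.4·(+0.05636)/1.34848 + 251.6 = 288.1436
M2: Pc = R·M2+t = (+0.66373, -0.17008, +1.27169); u = 425.0·(+0.66373)/1.27169 + 308.9 = 530.7184, v = 874.4·(-0.17008)/1.27169 + 251.6 = 134.6525
M3: Pc = R·M3+t = (+0.42776, -0.16316, +1.31492); u = 425.0·(+0.42776)/1.31492 + 308.9 = 447.1564, v = 874.4·(-0.16316)/1.31492 + 251.6 = 143.1039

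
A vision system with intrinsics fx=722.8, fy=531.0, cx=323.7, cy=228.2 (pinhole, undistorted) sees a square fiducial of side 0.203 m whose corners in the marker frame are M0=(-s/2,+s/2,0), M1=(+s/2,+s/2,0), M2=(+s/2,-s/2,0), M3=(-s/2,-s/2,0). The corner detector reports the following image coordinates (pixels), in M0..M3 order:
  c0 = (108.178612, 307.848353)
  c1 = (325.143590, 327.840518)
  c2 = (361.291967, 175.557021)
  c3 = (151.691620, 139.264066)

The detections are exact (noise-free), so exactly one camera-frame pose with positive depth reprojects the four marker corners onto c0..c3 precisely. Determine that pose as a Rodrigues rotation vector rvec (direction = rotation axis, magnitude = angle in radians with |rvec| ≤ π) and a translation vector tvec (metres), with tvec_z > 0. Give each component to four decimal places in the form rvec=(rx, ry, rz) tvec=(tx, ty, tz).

rvec=(-0.0183, -0.3513, 0.1811) tvec=(-0.0747, 0.0119, 0.6632)

Intrinsics K: fx=722.8, fy=531.0, cx=323.7, cy=228.2
Marker side s = 0.203 m; corners in marker frame (Z=0):
  M0 = (-0.1015, +0.1015, 0)
  M1 = (+0.1015, +0.1015, 0)
  M2 = (+0.1015, -0.1015, 0)
  M3 = (-0.1015, -0.1015, 0)
Detected image corners:
  c0 = (108.178612, 307.848353) px
  c1 = (325.143590, 327.840518) px
  c2 = (361.291967, 175.557021) px
  c3 = (151.691620, 139.264066) px
Planar DLT: solve 8×8 A·h = b for H (H[2,2]=1):
  H  [+1172.00587 -212.81786 +242.28492]
  H  [+260.96437 +770.59098 +237.75682]
  H  [+0.51353 -0.07420 +1.00000]
B = K⁻¹H; ‖b₁‖=1.507747, ‖b₂‖=1.507747; λ = 2/(‖b₁‖+‖b₂‖) = 0.663241, sign → tz>0 ⇒ λ=+0.663241
r₁ = λ·B[:,0] = (+0.92290,+0.17958,+0.34059); r₂ = λ·B[:,1] = (-0.17324,+0.98365,-0.04921)
r₃ = r₁×r₂ = (-0.34386,-0.01359,+0.93892); SVD([r₁ r₂ r₃]) → R = UVᵀ:
  R  [+0.92290 -0.17324 -0.34386]
  R  [+0.17958 +0.98365 -0.01359]
  R  [+0.34059 -0.04921 +0.93892]
t = (-0.07471, +0.01194, +0.66324) m
tr R = 2.845471; θ = arccos((tr R − 1)/2) = 0.395678 rad = 22.671°
axis k = ((R−Rᵀ)₃₂, (R−Rᵀ)₁₃, (R−Rᵀ)₂₁) / (2 sinθ) = (-0.046208, -0.887904, +0.457701)
rvec = θ·k = (-0.018283, -0.351324, +0.181102)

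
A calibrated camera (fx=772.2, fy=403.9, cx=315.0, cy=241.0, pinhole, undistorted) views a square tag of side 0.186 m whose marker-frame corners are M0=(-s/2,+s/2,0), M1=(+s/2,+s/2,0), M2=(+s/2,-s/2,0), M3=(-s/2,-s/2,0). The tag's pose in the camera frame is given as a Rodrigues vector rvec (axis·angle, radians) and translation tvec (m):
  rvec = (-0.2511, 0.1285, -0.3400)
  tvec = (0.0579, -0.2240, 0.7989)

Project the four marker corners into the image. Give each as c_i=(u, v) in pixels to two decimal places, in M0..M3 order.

Intrinsics K: fx=772.2, fy=403.9, cx=315.0, cy=241.0
Marker side s = 0.186 m; corners in marker frame (Z=0):
  M0 = (-0.0930, +0.0930, 0)
  M1 = (+0.0930, +0.0930, 0)
  M2 = (+0.0930, -0.0930, 0)
  M3 = (-0.0930, -0.0930, 0)
rvec = (-0.2511, 0.1285, -0.3400), |rvec| = θ = 0.44177 rad = 25.312°
Rodrigues: sinθ=0.42754, 1−cosθ=0.09600; R = I + sinθ·[k]× + (1−cosθ)·[k]×²:
    [+0.93501 +0.31318 +0.16636]
    [-0.34492 +0.91212 +0.22152]
    [-0.08236 -0.26450 +0.96086]
t = (0.0579, -0.2240, 0.7989) m
M0: Pc = R·M0+t = (+0.00007, -0.10710, +0.78196); u = 772.2·(+0.00007)/0.78196 + 315.0 = 315.0684, v = 403.9·(-0.10710)/0.78196 + 241.0 = 185.6829
M1: Pc = R·M1+t = (+0.17398, -0.17125, +0.76664); u = 772.2·(+0.17398)/0.76664 + 315.0 = 490.2429, v = 403.9·(-0.17125)/0.76664 + 241.0 = 150.7777
M2: Pc = R·M2+t = (+0.11573, -0.34090, +0.81584); u = 772.2·(+0.11573)/0.81584 + 315.0 = 424.5403, v = 403.9·(-0.34090)/0.81584 + 241.0 = 72.2273
M3: Pc = R·M3+t = (-0.05818, -0.27675, +0.83116); u = 772.2·(-0.05818)/0.83116 + 315.0 = 260.9457, v = 403.9·(-0.27675)/0.83116 + 241.0 = 106.5142

c0=(315.07, 185.68) c1=(490.24, 150.78) c2=(424.54, 72.23) c3=(260.95, 106.51)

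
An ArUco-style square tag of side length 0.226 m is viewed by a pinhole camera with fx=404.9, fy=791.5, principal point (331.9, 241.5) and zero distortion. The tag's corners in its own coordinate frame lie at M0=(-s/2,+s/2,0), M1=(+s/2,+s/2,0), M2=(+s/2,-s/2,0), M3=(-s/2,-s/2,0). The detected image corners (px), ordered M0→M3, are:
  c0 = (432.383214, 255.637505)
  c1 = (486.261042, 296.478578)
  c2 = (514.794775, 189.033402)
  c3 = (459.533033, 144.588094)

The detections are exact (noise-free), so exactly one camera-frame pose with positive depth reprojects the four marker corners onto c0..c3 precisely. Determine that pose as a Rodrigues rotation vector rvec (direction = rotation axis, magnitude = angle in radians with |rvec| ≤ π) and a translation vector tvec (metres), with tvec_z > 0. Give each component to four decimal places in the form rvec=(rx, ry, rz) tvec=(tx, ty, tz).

rvec=(0.2549, -0.0825, 0.3734) tvec=(0.5177, -0.0354, 1.4828)

Intrinsics K: fx=404.9, fy=791.5, cx=331.9, cy=241.5
Marker side s = 0.226 m; corners in marker frame (Z=0):
  M0 = (-0.1130, +0.1130, 0)
  M1 = (+0.1130, +0.1130, 0)
  M2 = (+0.1130, -0.1130, 0)
  M3 = (-0.1130, -0.1130, 0)
Detected image corners:
  c0 = (432.383214, 255.637505) px
  c1 = (486.261042, 296.478578) px
  c2 = (514.794775, 189.033402) px
  c3 = (459.533033, 144.588094) px
Planar DLT: solve 8×8 A·h = b for H (H[2,2]=1):
  H  [+281.73007 -49.54465 +473.26083]
  H  [+207.41467 +517.79313 +222.60068]
  H  [+0.08521 +0.15569 +1.00000]
B = K⁻¹H; ‖b₁‖=0.674390, ‖b₂‖=0.674390; λ = 2/(‖b₁‖+‖b₂‖) = 1.482822, sign → tz>0 ⇒ λ=+1.482822
r₁ = λ·B[:,0] = (+0.92818,+0.35003,+0.12635); r₂ = λ·B[:,1] = (-0.37068,+0.89961,+0.23086)
r₃ = r₁×r₂ = (-0.03286,-0.26111,+0.96475); SVD([r₁ r₂ r₃]) → R = UVᵀ:
  R  [+0.92818 -0.37068 -0.03286]
  R  [+0.35003 +0.89961 -0.26111]
  R  [+0.12635 +0.23086 +0.96475]
t = (+0.51769, -0.03541, +1.48282) m
tr R = 2.792540; θ = arccos((tr R − 1)/2) = 0.459510 rad = 26.328°
axis k = ((R−Rᵀ)₃₂, (R−Rᵀ)₁₃, (R−Rᵀ)₂₁) / (2 sinθ) = (+0.554636, -0.179489, +0.812504)
rvec = θ·k = (+0.254861, -0.082477, +0.373353)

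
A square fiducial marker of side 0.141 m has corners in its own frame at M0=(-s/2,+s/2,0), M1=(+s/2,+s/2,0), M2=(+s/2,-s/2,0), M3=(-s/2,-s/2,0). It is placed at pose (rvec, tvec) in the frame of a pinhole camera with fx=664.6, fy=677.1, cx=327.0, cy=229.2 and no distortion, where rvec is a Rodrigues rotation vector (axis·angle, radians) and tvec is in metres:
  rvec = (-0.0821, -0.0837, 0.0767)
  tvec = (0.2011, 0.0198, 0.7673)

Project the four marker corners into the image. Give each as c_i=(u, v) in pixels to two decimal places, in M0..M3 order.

Intrinsics K: fx=664.6, fy=677.1, cx=327.0, cy=229.2
Marker side s = 0.141 m; corners in marker frame (Z=0):
  M0 = (-0.0705, +0.0705, 0)
  M1 = (+0.0705, +0.0705, 0)
  M2 = (+0.0705, -0.0705, 0)
  M3 = (-0.0705, -0.0705, 0)
rvec = (-0.0821, -0.0837, 0.0767), |rvec| = θ = 0.14010 rad = 8.027°
Rodrigues: sinθ=0.13965, 1−cosθ=0.00980; R = I + sinθ·[k]× + (1−cosθ)·[k]×²:
    [+0.99357 -0.07302 -0.08657]
    [+0.07988 +0.99370 +0.07863]
    [+0.08028 -0.08504 +0.99314]
t = (0.2011, 0.0198, 0.7673) m
M0: Pc = R·M0+t = (+0.12591, +0.08422, +0.75564); u = 664.6·(+0.12591)/0.75564 + 327.0 = 437.7358, v = 677.1·(+0.08422)/0.75564 + 229.2 = 304.6696
M1: Pc = R·M1+t = (+0.26600, +0.09549, +0.76696); u = 664.6·(+0.26600)/0.76696 + 327.0 = 557.4964, v = 677.1·(+0.09549)/0.76696 + 229.2 = 313.4991
M2: Pc = R·M2+t = (+0.27629, -0.04462, +0.77896); u = 664.6·(+0.27629)/0.77896 + 327.0 = 562.7327, v = 677.1·(-0.04462)/0.77896 + 229.2 = 190.4108
M3: Pc = R·M3+t = (+0.13620, -0.05589, +0.76764); u = 664.6·(+0.13620)/0.76764 + 327.0 = 444.9199, v = 677.1·(-0.05589)/0.76764 + 229.2 = 179.9041

c0=(437.74, 304.67) c1=(557.50, 313.50) c2=(562.73, 190.41) c3=(444.92, 179.90)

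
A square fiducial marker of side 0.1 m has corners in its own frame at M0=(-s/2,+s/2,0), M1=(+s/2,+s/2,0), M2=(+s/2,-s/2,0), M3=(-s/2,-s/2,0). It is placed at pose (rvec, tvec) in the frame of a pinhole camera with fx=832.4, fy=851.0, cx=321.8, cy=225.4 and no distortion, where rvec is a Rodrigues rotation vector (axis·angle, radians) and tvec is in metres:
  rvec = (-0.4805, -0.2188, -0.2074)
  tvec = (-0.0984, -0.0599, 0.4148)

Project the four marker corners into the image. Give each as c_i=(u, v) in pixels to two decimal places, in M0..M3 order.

c0=(28.97, 204.59) c1=(243.41, 175.44) c2=(205.08, 16.08) c3=(10.25, 32.63)

Intrinsics K: fx=832.4, fy=851.0, cx=321.8, cy=225.4
Marker side s = 0.1 m; corners in marker frame (Z=0):
  M0 = (-0.0500, +0.0500, 0)
  M1 = (+0.0500, +0.0500, 0)
  M2 = (+0.0500, -0.0500, 0)
  M3 = (-0.0500, -0.0500, 0)
rvec = (-0.4805, -0.2188, -0.2074), |rvec| = θ = 0.56725 rad = 32.501°
Rodrigues: sinθ=0.53731, 1−cosθ=0.15662; R = I + sinθ·[k]× + (1−cosθ)·[k]×²:
    [+0.95576 +0.24763 -0.15875]
    [-0.14528 +0.86669 +0.47723]
    [+0.25576 -0.43306 +0.86432]
t = (-0.0984, -0.0599, 0.4148) m
M0: Pc = R·M0+t = (-0.13381, -0.00930, +0.38036); u = 832.4·(-0.13381)/0.38036 + 321.8 = 28.9697, v = 851.0·(-0.00930)/0.38036 + 225.4 = 204.5890
M1: Pc = R·M1+t = (-0.03823, -0.02383, +0.40594); u = 832.4·(-0.03823)/0.40594 + 321.8 = 243.4054, v = 851.0·(-0.02383)/0.40594 + 225.4 = 175.4432
M2: Pc = R·M2+t = (-0.06299, -0.11050, +0.44924); u = 832.4·(-0.06299)/0.44924 + 321.8 = 205.0795, v = 851.0·(-0.11050)/0.44924 + 225.4 = 16.0820
M3: Pc = R·M3+t = (-0.15857, -0.09597, +0.42366); u = 832.4·(-0.15857)/0.42366 + 321.8 = 10.2490, v = 851.0·(-0.09597)/0.42366 + 225.4 = 32.6283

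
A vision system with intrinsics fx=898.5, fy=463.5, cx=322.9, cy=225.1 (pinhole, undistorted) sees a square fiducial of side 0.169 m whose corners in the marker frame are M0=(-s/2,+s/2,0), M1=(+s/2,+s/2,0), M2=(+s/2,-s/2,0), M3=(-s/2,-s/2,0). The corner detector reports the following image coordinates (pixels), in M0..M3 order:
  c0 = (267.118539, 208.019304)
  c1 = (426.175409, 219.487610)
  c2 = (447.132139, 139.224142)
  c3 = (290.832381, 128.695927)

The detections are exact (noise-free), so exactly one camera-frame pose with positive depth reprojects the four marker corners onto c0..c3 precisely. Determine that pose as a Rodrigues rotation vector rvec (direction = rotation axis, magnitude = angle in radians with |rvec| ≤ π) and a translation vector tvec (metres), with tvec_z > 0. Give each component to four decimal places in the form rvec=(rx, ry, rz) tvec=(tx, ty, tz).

rvec=(-0.1099, 0.0443, 0.1429) tvec=(0.0368, -0.1063, 0.9543)

Intrinsics K: fx=898.5, fy=463.5, cx=322.9, cy=225.1
Marker side s = 0.169 m; corners in marker frame (Z=0):
  M0 = (-0.0845, +0.0845, 0)
  M1 = (+0.0845, +0.0845, 0)
  M2 = (+0.0845, -0.0845, 0)
  M3 = (-0.0845, -0.0845, 0)
Detected image corners:
  c0 = (267.118539, 208.019304) px
  c1 = (426.175409, 219.487610) px
  c2 = (447.132139, 139.224142) px
  c3 = (290.832381, 128.695927) px
Planar DLT: solve 8×8 A·h = b for H (H[2,2]=1):
  H  [+913.46949 -171.97719 +357.55718]
  H  [+55.59621 +452.80999 +173.45669]
  H  [-0.05439 -0.11117 +1.00000]
B = K⁻¹H; ‖b₁‖=1.047905, ‖b₂‖=1.047905; λ = 2/(‖b₁‖+‖b₂‖) = 0.954285, sign → tz>0 ⇒ λ=+0.954285
r₁ = λ·B[:,0] = (+0.98884,+0.13967,-0.05190); r₂ = λ·B[:,1] = (-0.14453,+0.98380,-0.10609)
r₃ = r₁×r₂ = (+0.03625,+0.11241,+0.99300); SVD([r₁ r₂ r₃]) → R = UVᵀ:
  R  [+0.98884 -0.14453 +0.03625]
  R  [+0.13967 +0.98380 +0.11241]
  R  [-0.05190 -0.10609 +0.99300]
t = (+0.03681, -0.10633, +0.95428) m
tr R = 2.965635; θ = arccos((tr R − 1)/2) = 0.185645 rad = 10.637°
axis k = ((R−Rᵀ)₃₂, (R−Rᵀ)₁₃, (R−Rᵀ)₂₁) / (2 sinθ) = (-0.591863, +0.238782, +0.769858)
rvec = θ·k = (-0.109877, +0.044329, +0.142920)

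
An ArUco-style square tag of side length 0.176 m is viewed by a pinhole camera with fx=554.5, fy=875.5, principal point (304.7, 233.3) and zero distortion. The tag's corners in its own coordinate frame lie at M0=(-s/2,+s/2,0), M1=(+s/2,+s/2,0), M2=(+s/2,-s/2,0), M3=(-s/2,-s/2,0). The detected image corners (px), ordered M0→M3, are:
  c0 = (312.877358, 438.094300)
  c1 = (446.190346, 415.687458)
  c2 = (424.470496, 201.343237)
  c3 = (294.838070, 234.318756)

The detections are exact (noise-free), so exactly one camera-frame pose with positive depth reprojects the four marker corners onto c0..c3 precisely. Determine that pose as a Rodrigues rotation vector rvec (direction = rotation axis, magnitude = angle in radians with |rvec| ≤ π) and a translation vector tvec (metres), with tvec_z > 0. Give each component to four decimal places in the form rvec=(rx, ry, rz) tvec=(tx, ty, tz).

rvec=(-0.0671, 0.2299, -0.1490) tvec=(0.0835, 0.0741, 0.7340)

Intrinsics K: fx=554.5, fy=875.5, cx=304.7, cy=233.3
Marker side s = 0.176 m; corners in marker frame (Z=0):
  M0 = (-0.0880, +0.0880, 0)
  M1 = (+0.0880, +0.0880, 0)
  M2 = (+0.0880, -0.0880, 0)
  M3 = (-0.0880, -0.0880, 0)
Detected image corners:
  c0 = (312.877358, 438.094300) px
  c1 = (446.190346, 415.687458) px
  c2 = (424.470496, 201.343237) px
  c3 = (294.838070, 234.318756) px
Planar DLT: solve 8×8 A·h = b for H (H[2,2]=1):
  H  [+635.18988 +70.77698 +367.74646]
  H  [-255.06938 +1150.49896 +321.68645]
  H  [-0.30225 -0.11336 +1.00000]
B = K⁻¹H; ‖b₁‖=1.362388, ‖b₂‖=1.362388; λ = 2/(‖b₁‖+‖b₂‖) = 0.734005, sign → tz>0 ⇒ λ=+0.734005
r₁ = λ·B[:,0] = (+0.96273,-0.15473,-0.22185); r₂ = λ·B[:,1] = (+0.13941,+0.98673,-0.08321)
r₃ = r₁×r₂ = (+0.23178,+0.04918,+0.97152); SVD([r₁ r₂ r₃]) → R = UVᵀ:
  R  [+0.96273 +0.13941 +0.23178]
  R  [-0.15473 +0.98673 +0.04918]
  R  [-0.22185 -0.08321 +0.97152]
t = (+0.08346, +0.07410, +0.73401) m
tr R = 2.920982; θ = arccos((tr R − 1)/2) = 0.282036 rad = 16.159°
axis k = ((R−Rᵀ)₃₂, (R−Rᵀ)₁₃, (R−Rᵀ)₂₁) / (2 sinθ) = (-0.237832, +0.814980, -0.528435)
rvec = θ·k = (-0.067077, +0.229854, -0.149038)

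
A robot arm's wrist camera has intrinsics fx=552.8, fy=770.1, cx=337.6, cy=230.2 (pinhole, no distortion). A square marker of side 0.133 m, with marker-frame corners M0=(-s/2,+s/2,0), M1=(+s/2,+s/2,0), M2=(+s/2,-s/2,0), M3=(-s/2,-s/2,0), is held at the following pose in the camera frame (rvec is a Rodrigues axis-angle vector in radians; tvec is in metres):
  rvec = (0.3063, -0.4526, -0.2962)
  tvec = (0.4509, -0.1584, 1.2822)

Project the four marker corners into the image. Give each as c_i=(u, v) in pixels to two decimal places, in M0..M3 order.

c0=(513.68, 185.19) c1=(554.41, 160.38) c2=(550.26, 85.08) c3=(507.82, 107.75)

Intrinsics K: fx=552.8, fy=770.1, cx=337.6, cy=230.2
Marker side s = 0.133 m; corners in marker frame (Z=0):
  M0 = (-0.0665, +0.0665, 0)
  M1 = (+0.0665, +0.0665, 0)
  M2 = (+0.0665, -0.0665, 0)
  M3 = (-0.0665, -0.0665, 0)
rvec = (0.3063, -0.4526, -0.2962), |rvec| = θ = 0.62161 rad = 35.616°
Rodrigues: sinθ=0.58235, 1−cosθ=0.18706; R = I + sinθ·[k]× + (1−cosθ)·[k]×²:
    [+0.85836 +0.21038 -0.46793]
    [-0.34460 +0.91211 -0.22205]
    [+0.38009 +0.35185 +0.85541]
t = (0.4509, -0.1584, 1.2822) m
M0: Pc = R·M0+t = (+0.40781, -0.07483, +1.28032); u = 552.8·(+0.40781)/1.28032 + 337.6 = 513.6783, v = 770.1·(-0.07483)/1.28032 + 230.2 = 185.1913
M1: Pc = R·M1+t = (+0.52197, -0.12066, +1.33087); u = 552.8·(+0.52197)/1.33087 + 337.6 = 554.4091, v = 770.1·(-0.12066)/1.33087 + 230.2 = 160.3805
M2: Pc = R·M2+t = (+0.49399, -0.24197, +1.28408); u = 552.8·(+0.49399)/1.28408 + 337.6 = 550.2648, v = 770.1·(-0.24197)/1.28408 + 230.2 = 85.0826
M3: Pc = R·M3+t = (+0.37983, -0.19614, +1.23353); u = 552.8·(+0.37983)/1.23353 + 337.6 = 507.8189, v = 770.1·(-0.19614)/1.23353 + 230.2 = 107.7488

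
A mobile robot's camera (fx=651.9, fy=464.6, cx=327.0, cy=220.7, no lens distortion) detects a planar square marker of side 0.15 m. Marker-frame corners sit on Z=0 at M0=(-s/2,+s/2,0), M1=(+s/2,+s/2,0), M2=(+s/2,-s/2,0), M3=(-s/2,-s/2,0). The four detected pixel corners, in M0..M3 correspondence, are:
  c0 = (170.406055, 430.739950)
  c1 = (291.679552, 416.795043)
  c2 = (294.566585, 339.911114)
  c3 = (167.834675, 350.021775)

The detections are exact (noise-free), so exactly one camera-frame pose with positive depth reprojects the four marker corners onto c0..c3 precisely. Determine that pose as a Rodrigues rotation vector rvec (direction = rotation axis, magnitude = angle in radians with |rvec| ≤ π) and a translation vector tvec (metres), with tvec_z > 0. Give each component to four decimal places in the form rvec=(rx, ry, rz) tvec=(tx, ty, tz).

Intrinsics K: fx=651.9, fy=464.6, cx=327.0, cy=220.7
Marker side s = 0.15 m; corners in marker frame (Z=0):
  M0 = (-0.0750, +0.0750, 0)
  M1 = (+0.0750, +0.0750, 0)
  M2 = (+0.0750, -0.0750, 0)
  M3 = (-0.0750, -0.0750, 0)
Detected image corners:
  c0 = (170.406055, 430.739950) px
  c1 = (291.679552, 416.795043) px
  c2 = (294.566585, 339.911114) px
  c3 = (167.834675, 350.021775) px
Planar DLT: solve 8×8 A·h = b for H (H[2,2]=1):
  H  [+911.62423 +66.37678 +232.83701]
  H  [+61.45876 +637.96209 +385.06899]
  H  [+0.36925 +0.29393 +1.00000]
B = K⁻¹H; ‖b₁‖=1.268874, ‖b₂‖=1.268874; λ = 2/(‖b₁‖+‖b₂‖) = 0.788100, sign → tz>0 ⇒ λ=+0.788100
r₁ = λ·B[:,0] = (+0.95612,-0.03398,+0.29100); r₂ = λ·B[:,1] = (-0.03595,+0.97214,+0.23164)
r₃ = r₁×r₂ = (-0.29077,-0.23194,+0.92826); SVD([r₁ r₂ r₃]) → R = UVᵀ:
  R  [+0.95612 -0.03595 -0.29077]
  R  [-0.03398 +0.97214 -0.23194]
  R  [+0.29100 +0.23164 +0.92826]
t = (-0.11384, +0.27882, +0.78810) m
tr R = 2.856511; θ = arccos((tr R − 1)/2) = 0.381102 rad = 21.836°
axis k = ((R−Rᵀ)₃₂, (R−Rᵀ)₁₃, (R−Rᵀ)₂₁) / (2 sinθ) = (+0.623191, -0.782065, +0.002644)
rvec = θ·k = (+0.237500, -0.298047, +0.001008)

rvec=(0.2375, -0.2980, 0.0010) tvec=(-0.1138, 0.2788, 0.7881)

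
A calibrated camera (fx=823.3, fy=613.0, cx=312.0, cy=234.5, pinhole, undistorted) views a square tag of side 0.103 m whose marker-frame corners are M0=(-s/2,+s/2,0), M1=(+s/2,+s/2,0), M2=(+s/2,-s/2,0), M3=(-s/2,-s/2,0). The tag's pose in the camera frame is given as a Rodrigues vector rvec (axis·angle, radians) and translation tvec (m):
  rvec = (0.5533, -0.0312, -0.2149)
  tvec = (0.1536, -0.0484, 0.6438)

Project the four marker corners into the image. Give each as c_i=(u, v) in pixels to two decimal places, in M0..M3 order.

Intrinsics K: fx=823.3, fy=613.0, cx=312.0, cy=234.5
Marker side s = 0.103 m; corners in marker frame (Z=0):
  M0 = (-0.0515, +0.0515, 0)
  M1 = (+0.0515, +0.0515, 0)
  M2 = (+0.0515, -0.0515, 0)
  M3 = (-0.0515, -0.0515, 0)
rvec = (0.5533, -0.0312, -0.2149), |rvec| = θ = 0.59439 rad = 34.056°
Rodrigues: sinθ=0.56000, 1−cosθ=0.17151; R = I + sinθ·[k]× + (1−cosθ)·[k]×²:
    [+0.97711 +0.19409 -0.08712]
    [-0.21085 +0.82896 -0.51804]
    [-0.02833 +0.52455 +0.85091]
t = (0.1536, -0.0484, 0.6438) m
M0: Pc = R·M0+t = (+0.11327, +0.00515, +0.67227); u = 823.3·(+0.11327)/0.67227 + 312.0 = 450.7217, v = 613.0·(+0.00515)/0.67227 + 234.5 = 239.1962
M1: Pc = R·M1+t = (+0.21392, -0.01657, +0.66936); u = 823.3·(+0.21392)/0.66936 + 312.0 = 575.1152, v = 613.0·(-0.01657)/0.66936 + 234.5 = 219.3278
M2: Pc = R·M2+t = (+0.19393, -0.10195, +0.61533); u = 823.3·(+0.19393)/0.61533 + 312.0 = 571.4700, v = 613.0·(-0.10195)/0.61533 + 234.5 = 132.9352
M3: Pc = R·M3+t = (+0.09328, -0.08023, +0.61824); u = 823.3·(+0.09328)/0.61824 + 312.0 = 436.2230, v = 613.0·(-0.08023)/0.61824 + 234.5 = 154.9477

c0=(450.72, 239.20) c1=(575.12, 219.33) c2=(571.47, 132.94) c3=(436.22, 154.95)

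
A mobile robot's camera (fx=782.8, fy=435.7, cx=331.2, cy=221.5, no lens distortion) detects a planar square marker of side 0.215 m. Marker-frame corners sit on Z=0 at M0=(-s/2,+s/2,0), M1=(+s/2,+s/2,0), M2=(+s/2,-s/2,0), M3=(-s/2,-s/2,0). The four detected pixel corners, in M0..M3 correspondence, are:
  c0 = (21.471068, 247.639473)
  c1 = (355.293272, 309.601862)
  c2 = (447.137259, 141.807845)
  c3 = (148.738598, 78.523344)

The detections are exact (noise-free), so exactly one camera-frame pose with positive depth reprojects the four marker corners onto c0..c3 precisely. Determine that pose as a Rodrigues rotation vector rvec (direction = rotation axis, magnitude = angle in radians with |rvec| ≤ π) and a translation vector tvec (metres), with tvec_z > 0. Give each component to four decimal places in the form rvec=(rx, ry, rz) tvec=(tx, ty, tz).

rvec=(-0.2115, -0.1414, 0.3270) tvec=(-0.0530, -0.0355, 0.5067)

Intrinsics K: fx=782.8, fy=435.7, cx=331.2, cy=221.5
Marker side s = 0.215 m; corners in marker frame (Z=0):
  M0 = (-0.1075, +0.1075, 0)
  M1 = (+0.1075, +0.1075, 0)
  M2 = (+0.1075, -0.1075, 0)
  M3 = (-0.1075, -0.1075, 0)
Detected image corners:
  c0 = (21.471068, 247.639473) px
  c1 = (355.293272, 309.601862) px
  c2 = (447.137259, 141.807845) px
  c3 = (148.738598, 78.523344) px
Planar DLT: solve 8×8 A·h = b for H (H[2,2]=1):
  H  [+1515.89228 -617.30282 +249.27886]
  H  [+331.07397 +695.86723 +191.00056]
  H  [+0.20398 -0.45052 +1.00000]
B = K⁻¹H; ‖b₁‖=1.973673, ‖b₂‖=1.973673; λ = 2/(‖b₁‖+‖b₂‖) = 0.506670, sign → tz>0 ⇒ λ=+0.506670
r₁ = λ·B[:,0] = (+0.93744,+0.33246,+0.10335); r₂ = λ·B[:,1] = (-0.30297,+0.92526,-0.22826)
r₃ = r₁×r₂ = (-0.17152,+0.18267,+0.96810); SVD([r₁ r₂ r₃]) → R = UVᵀ:
  R  [+0.93744 -0.30297 -0.17152]
  R  [+0.33246 +0.92526 +0.18267]
  R  [+0.10335 -0.22826 +0.96810]
t = (-0.05302, -0.03547, +0.50667) m
tr R = 2.830794; θ = arccos((tr R − 1)/2) = 0.414303 rad = 23.738°
axis k = ((R−Rᵀ)₃₂, (R−Rᵀ)₁₃, (R−Rᵀ)₂₁) / (2 sinθ) = (-0.510408, -0.341408, +0.789255)
rvec = θ·k = (-0.211464, -0.141446, +0.326991)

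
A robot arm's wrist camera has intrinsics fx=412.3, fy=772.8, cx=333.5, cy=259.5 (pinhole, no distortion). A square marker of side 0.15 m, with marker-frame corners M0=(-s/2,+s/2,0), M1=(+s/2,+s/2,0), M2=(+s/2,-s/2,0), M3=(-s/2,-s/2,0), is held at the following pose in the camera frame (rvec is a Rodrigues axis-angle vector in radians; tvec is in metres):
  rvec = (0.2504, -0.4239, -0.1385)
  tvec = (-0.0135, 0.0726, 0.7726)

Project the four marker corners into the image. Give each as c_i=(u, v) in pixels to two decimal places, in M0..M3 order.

Intrinsics K: fx=412.3, fy=772.8, cx=333.5, cy=259.5
Marker side s = 0.15 m; corners in marker frame (Z=0):
  M0 = (-0.0750, +0.0750, 0)
  M1 = (+0.0750, +0.0750, 0)
  M2 = (+0.0750, -0.0750, 0)
  M3 = (-0.0750, -0.0750, 0)
rvec = (0.2504, -0.4239, -0.1385), |rvec| = θ = 0.51144 rad = 29.304°
Rodrigues: sinθ=0.48944, 1−cosθ=0.12796; R = I + sinθ·[k]× + (1−cosθ)·[k]×²:
    [+0.90271 +0.08062 -0.42263]
    [-0.18447 +0.95994 -0.21090]
    [+0.38869 +0.26835 +0.88142]
t = (-0.0135, 0.0726, 0.7726) m
M0: Pc = R·M0+t = (-0.07516, +0.15843, +0.76357); u = 412.3·(-0.07516)/0.76357 + 333.5 = 292.9180, v = 772.8·(+0.15843)/0.76357 + 259.5 = 419.8450
M1: Pc = R·M1+t = (+0.06025, +0.13076, +0.82188); u = 412.3·(+0.06025)/0.82188 + 333.5 = 363.7245, v = 772.8·(+0.13076)/0.82188 + 259.5 = 382.4525
M2: Pc = R·M2+t = (+0.04816, -0.01323, +0.78163); u = 412.3·(+0.04816)/0.78163 + 333.5 = 358.9025, v = 772.8·(-0.01323)/0.78163 + 259.5 = 246.4187
M3: Pc = R·M3+t = (-0.08725, +0.01444, +0.72332); u = 412.3·(-0.08725)/0.72332 + 333.5 = 283.7670, v = 772.8·(+0.01444)/0.72332 + 259.5 = 274.9269

c0=(292.92, 419.84) c1=(363.72, 382.45) c2=(358.90, 246.42) c3=(283.77, 274.93)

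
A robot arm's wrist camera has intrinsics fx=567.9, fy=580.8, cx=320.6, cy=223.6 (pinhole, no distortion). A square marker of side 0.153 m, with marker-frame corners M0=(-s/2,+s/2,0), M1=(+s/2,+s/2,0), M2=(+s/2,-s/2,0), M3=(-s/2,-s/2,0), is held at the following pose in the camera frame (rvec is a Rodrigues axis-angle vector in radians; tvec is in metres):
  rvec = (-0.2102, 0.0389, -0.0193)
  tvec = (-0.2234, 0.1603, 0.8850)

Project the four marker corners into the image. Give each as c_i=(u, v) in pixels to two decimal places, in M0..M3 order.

c0=(126.04, 381.41) c1=(225.00, 380.05) c2=(226.94, 277.74) c3=(131.48, 279.69)

Intrinsics K: fx=567.9, fy=580.8, cx=320.6, cy=223.6
Marker side s = 0.153 m; corners in marker frame (Z=0):
  M0 = (-0.0765, +0.0765, 0)
  M1 = (+0.0765, +0.0765, 0)
  M2 = (+0.0765, -0.0765, 0)
  M3 = (-0.0765, -0.0765, 0)
rvec = (-0.2102, 0.0389, -0.0193), |rvec| = θ = 0.21464 rad = 12.298°
Rodrigues: sinθ=0.21299, 1−cosθ=0.02295; R = I + sinθ·[k]× + (1−cosθ)·[k]×²:
    [+0.99906 +0.01508 +0.04062]
    [-0.02322 +0.97781 +0.20822]
    [-0.03658 -0.20896 +0.97724]
t = (-0.2234, 0.1603, 0.8850) m
M0: Pc = R·M0+t = (-0.29867, +0.23688, +0.87181); u = 567.9·(-0.29867)/0.87181 + 320.6 = 126.0430, v = 580.8·(+0.23688)/0.87181 + 223.6 = 381.4083
M1: Pc = R·M1+t = (-0.14582, +0.23333, +0.86622); u = 567.9·(-0.14582)/0.86622 + 320.6 = 225.0000, v = 580.8·(+0.23333)/0.86622 + 223.6 = 380.0454
M2: Pc = R·M2+t = (-0.14813, +0.08372, +0.89819); u = 567.9·(-0.14813)/0.89819 + 320.6 = 226.9442, v = 580.8·(+0.08372)/0.89819 + 223.6 = 277.7370
M3: Pc = R·M3+t = (-0.30098, +0.08727, +0.90378); u = 567.9·(-0.30098)/0.90378 + 320.6 = 131.4757, v = 580.8·(+0.08727)/0.90378 + 223.6 = 279.6853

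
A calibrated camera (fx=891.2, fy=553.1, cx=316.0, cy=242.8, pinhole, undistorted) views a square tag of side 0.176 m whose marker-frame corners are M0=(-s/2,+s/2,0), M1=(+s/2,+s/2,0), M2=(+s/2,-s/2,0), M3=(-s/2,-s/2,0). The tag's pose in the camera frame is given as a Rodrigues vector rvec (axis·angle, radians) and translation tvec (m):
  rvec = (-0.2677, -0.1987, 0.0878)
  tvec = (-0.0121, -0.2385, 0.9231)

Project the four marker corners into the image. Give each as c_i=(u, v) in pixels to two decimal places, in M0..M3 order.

Intrinsics K: fx=891.2, fy=553.1, cx=316.0, cy=242.8
Marker side s = 0.176 m; corners in marker frame (Z=0):
  M0 = (-0.0880, +0.0880, 0)
  M1 = (+0.0880, +0.0880, 0)
  M2 = (+0.0880, -0.0880, 0)
  M3 = (-0.0880, -0.0880, 0)
rvec = (-0.2677, -0.1987, 0.0878), |rvec| = θ = 0.34475 rad = 19.753°
Rodrigues: sinθ=0.33796, 1−cosθ=0.05884; R = I + sinθ·[k]× + (1−cosθ)·[k]×²:
    [+0.97664 -0.05974 -0.20642]
    [+0.11240 +0.96071 +0.25379]
    [+0.18315 -0.27107 +0.94498]
t = (-0.0121, -0.2385, 0.9231) m
M0: Pc = R·M0+t = (-0.10330, -0.16385, +0.88313); u = 891.2·(-0.10330)/0.88313 + 316.0 = 211.7549, v = 553.1·(-0.16385)/0.88313 + 242.8 = 140.1817
M1: Pc = R·M1+t = (+0.06859, -0.14407, +0.91536); u = 891.2·(+0.06859)/0.91536 + 316.0 = 382.7767, v = 553.1·(-0.14407)/0.91536 + 242.8 = 155.7493
M2: Pc = R·M2+t = (+0.07910, -0.31315, +0.96307); u = 891.2·(+0.07910)/0.96307 + 316.0 = 389.1979, v = 553.1·(-0.31315)/0.96307 + 242.8 = 62.9550
M3: Pc = R·M3+t = (-0.09279, -0.33293, +0.93084); u = 891.2·(-0.09279)/0.93084 + 316.0 = 227.1638, v = 553.1·(-0.33293)/0.93084 + 242.8 = 44.9719

c0=(211.75, 140.18) c1=(382.78, 155.75) c2=(389.20, 62.95) c3=(227.16, 44.97)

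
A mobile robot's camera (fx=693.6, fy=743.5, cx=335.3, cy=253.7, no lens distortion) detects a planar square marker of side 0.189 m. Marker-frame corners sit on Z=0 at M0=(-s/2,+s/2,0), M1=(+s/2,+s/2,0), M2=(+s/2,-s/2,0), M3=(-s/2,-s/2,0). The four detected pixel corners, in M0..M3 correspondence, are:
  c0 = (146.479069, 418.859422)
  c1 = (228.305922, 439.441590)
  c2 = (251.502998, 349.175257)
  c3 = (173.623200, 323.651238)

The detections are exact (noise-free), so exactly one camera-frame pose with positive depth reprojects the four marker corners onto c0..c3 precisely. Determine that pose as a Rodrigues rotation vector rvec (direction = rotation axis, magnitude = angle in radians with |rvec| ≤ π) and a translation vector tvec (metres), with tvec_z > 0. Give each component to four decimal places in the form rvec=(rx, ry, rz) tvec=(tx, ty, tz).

rvec=(-0.1707, -0.5412, 0.3041) tvec=(-0.2877, 0.2580, 1.4903)

Intrinsics K: fx=693.6, fy=743.5, cx=335.3, cy=253.7
Marker side s = 0.189 m; corners in marker frame (Z=0):
  M0 = (-0.0945, +0.0945, 0)
  M1 = (+0.0945, +0.0945, 0)
  M2 = (+0.0945, -0.0945, 0)
  M3 = (-0.0945, -0.0945, 0)
Detected image corners:
  c0 = (146.479069, 418.859422) px
  c1 = (228.305922, 439.441590) px
  c2 = (251.502998, 349.175257) px
  c3 = (173.623200, 323.651238) px
Planar DLT: solve 8×8 A·h = b for H (H[2,2]=1):
  H  [+486.68955 -164.87848 +201.38221]
  H  [+245.33252 +428.98913 +382.43078]
  H  [+0.32175 -0.16011 +1.00000]
B = K⁻¹H; ‖b₁‖=0.671028, ‖b₂‖=0.671028; λ = 2/(‖b₁‖+‖b₂‖) = 1.490252, sign → tz>0 ⇒ λ=+1.490252
r₁ = λ·B[:,0] = (+0.81389,+0.32812,+0.47949); r₂ = λ·B[:,1] = (-0.23891,+0.94127,-0.23860)
r₃ = r₁×r₂ = (-0.52962,+0.07964,+0.84449); SVD([r₁ r₂ r₃]) → R = UVᵀ:
  R  [+0.81389 -0.23891 -0.52962]
  R  [+0.32812 +0.94127 +0.07964]
  R  [+0.47949 -0.23860 +0.84449]
t = (-0.28773, +0.25802, +1.49025) m
tr R = 2.599652; θ = arccos((tr R − 1)/2) = 0.643791 rad = 36.887°
axis k = ((R−Rᵀ)₃₂, (R−Rᵀ)₁₃, (R−Rᵀ)₂₁) / (2 sinθ) = (-0.265101, -0.840602, +0.472345)
rvec = θ·k = (-0.170670, -0.541172, +0.304091)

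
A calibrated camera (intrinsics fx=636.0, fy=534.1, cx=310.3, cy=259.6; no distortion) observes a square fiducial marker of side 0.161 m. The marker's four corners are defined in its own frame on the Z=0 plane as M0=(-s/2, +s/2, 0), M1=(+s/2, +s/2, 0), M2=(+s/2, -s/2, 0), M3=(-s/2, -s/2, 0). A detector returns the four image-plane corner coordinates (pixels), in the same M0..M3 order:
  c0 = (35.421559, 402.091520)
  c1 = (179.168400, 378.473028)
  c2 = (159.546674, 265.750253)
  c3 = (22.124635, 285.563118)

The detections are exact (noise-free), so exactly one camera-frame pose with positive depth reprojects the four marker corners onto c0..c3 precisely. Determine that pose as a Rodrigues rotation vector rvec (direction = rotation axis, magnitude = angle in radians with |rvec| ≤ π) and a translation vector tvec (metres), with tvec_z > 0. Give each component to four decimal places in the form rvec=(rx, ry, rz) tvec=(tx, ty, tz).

Intrinsics K: fx=636.0, fy=534.1, cx=310.3, cy=259.6
Marker side s = 0.161 m; corners in marker frame (Z=0):
  M0 = (-0.0805, +0.0805, 0)
  M1 = (+0.0805, +0.0805, 0)
  M2 = (+0.0805, -0.0805, 0)
  M3 = (-0.0805, -0.0805, 0)
Detected image corners:
  c0 = (35.421559, 402.091520) px
  c1 = (179.168400, 378.473028) px
  c2 = (159.546674, 265.750253) px
  c3 = (22.124635, 285.563118) px
Planar DLT: solve 8×8 A·h = b for H (H[2,2]=1):
  H  [+887.58046 +73.04726 +99.71706]
  H  [-84.66886 +612.92801 +331.46819]
  H  [+0.14995 -0.29699 +1.00000]
B = K⁻¹H; ‖b₁‖=1.350850, ‖b₂‖=1.350850; λ = 2/(‖b₁‖+‖b₂‖) = 0.740274, sign → tz>0 ⇒ λ=+0.740274
r₁ = λ·B[:,0] = (+0.97894,-0.17131,+0.11100); r₂ = λ·B[:,1] = (+0.19229,+0.95639,-0.21986)
r₃ = r₁×r₂ = (-0.06850,+0.23657,+0.96920); SVD([r₁ r₂ r₃]) → R = UVᵀ:
  R  [+0.97894 +0.19229 -0.06850]
  R  [-0.17131 +0.95639 +0.23657]
  R  [+0.11100 -0.21986 +0.96920]
t = (-0.24511, +0.09961, +0.74027) m
tr R = 2.904534; θ = arccos((tr R − 1)/2) = 0.310218 rad = 17.774°
axis k = ((R−Rᵀ)₃₂, (R−Rᵀ)₁₃, (R−Rᵀ)₂₁) / (2 sinθ) = (-0.747589, -0.294012, -0.595539)
rvec = θ·k = (-0.231916, -0.091208, -0.184747)

rvec=(-0.2319, -0.0912, -0.1847) tvec=(-0.2451, 0.0996, 0.7403)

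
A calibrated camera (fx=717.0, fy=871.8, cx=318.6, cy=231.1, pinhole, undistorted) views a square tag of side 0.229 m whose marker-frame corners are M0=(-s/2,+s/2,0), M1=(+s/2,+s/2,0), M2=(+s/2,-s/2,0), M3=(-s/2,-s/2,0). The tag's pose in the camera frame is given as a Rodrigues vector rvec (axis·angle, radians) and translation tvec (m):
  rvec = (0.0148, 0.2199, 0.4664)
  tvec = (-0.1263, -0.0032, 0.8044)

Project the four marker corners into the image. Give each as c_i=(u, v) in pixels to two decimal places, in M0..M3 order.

c0=(81.05, 281.04) c1=(248.02, 397.43) c2=(341.03, 169.93) c3=(165.69, 64.59)

Intrinsics K: fx=717.0, fy=871.8, cx=318.6, cy=231.1
Marker side s = 0.229 m; corners in marker frame (Z=0):
  M0 = (-0.1145, +0.1145, 0)
  M1 = (+0.1145, +0.1145, 0)
  M2 = (+0.1145, -0.1145, 0)
  M3 = (-0.1145, -0.1145, 0)
rvec = (0.0148, 0.2199, 0.4664), |rvec| = θ = 0.51585 rad = 29.556°
Rodrigues: sinθ=0.49328, 1−cosθ=0.13013; R = I + sinθ·[k]× + (1−cosθ)·[k]×²:
    [+0.86998 -0.44440 +0.21365]
    [+0.44758 +0.89352 +0.03600]
    [-0.20690 +0.06431 +0.97625]
t = (-0.1263, -0.0032, 0.8044) m
M0: Pc = R·M0+t = (-0.27680, +0.04786, +0.83545); u = 717.0·(-0.27680)/0.83545 + 318.6 = 81.0489, v = 871.8·(+0.04786)/0.83545 + 231.1 = 281.0422
M1: Pc = R·M1+t = (-0.07757, +0.15036, +0.78807); u = 717.0·(-0.07757)/0.78807 + 318.6 = 248.0250, v = 871.8·(+0.15036)/0.78807 + 231.1 = 397.4300
M2: Pc = R·M2+t = (+0.02420, -0.05426, +0.77335); u = 717.0·(+0.02420)/0.77335 + 318.6 = 341.0331, v = 871.8·(-0.05426)/0.77335 + 231.1 = 169.9322
M3: Pc = R·M3+t = (-0.17503, -0.15676, +0.82073); u = 717.0·(-0.17503)/0.82073 + 318.6 = 165.6917, v = 871.8·(-0.15676)/0.82073 + 231.1 = 64.5895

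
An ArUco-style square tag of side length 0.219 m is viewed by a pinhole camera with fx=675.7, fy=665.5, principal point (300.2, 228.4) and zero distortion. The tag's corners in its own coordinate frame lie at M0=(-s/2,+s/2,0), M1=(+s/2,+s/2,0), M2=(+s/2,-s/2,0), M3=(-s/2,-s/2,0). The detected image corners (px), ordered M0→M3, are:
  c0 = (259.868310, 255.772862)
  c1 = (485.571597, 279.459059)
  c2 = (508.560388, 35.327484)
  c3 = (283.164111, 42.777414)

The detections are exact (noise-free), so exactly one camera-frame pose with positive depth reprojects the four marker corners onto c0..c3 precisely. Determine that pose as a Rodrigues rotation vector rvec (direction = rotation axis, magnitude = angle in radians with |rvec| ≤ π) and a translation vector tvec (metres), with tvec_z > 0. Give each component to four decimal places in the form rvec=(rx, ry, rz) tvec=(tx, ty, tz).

Intrinsics K: fx=675.7, fy=665.5, cx=300.2, cy=228.4
Marker side s = 0.219 m; corners in marker frame (Z=0):
  M0 = (-0.1095, +0.1095, 0)
  M1 = (+0.1095, +0.1095, 0)
  M2 = (+0.1095, -0.1095, 0)
  M3 = (-0.1095, -0.1095, 0)
Detected image corners:
  c0 = (259.868310, 255.772862) px
  c1 = (485.571597, 279.459059) px
  c2 = (508.560388, 35.327484) px
  c3 = (283.164111, 42.777414) px
Planar DLT: solve 8×8 A·h = b for H (H[2,2]=1):
  H  [+791.81300 -132.53755 +376.72873]
  H  [-58.47301 +1028.14608 +152.18556]
  H  [-0.61955 -0.06978 +1.00000]
B = K⁻¹H; ‖b₁‖=1.579083, ‖b₂‖=1.579083; λ = 2/(‖b₁‖+‖b₂‖) = 0.633279, sign → tz>0 ⇒ λ=+0.633279
r₁ = λ·B[:,0] = (+0.91642,+0.07901,-0.39235); r₂ = λ·B[:,1] = (-0.10458,+0.99353,-0.04419)
r₃ = r₁×r₂ = (+0.38632,+0.08153,+0.91875); SVD([r₁ r₂ r₃]) → R = UVᵀ:
  R  [+0.91642 -0.10458 +0.38632]
  R  [+0.07901 +0.99353 +0.08153]
  R  [-0.39235 -0.04419 +0.91875]
t = (+0.07172, -0.07252, +0.63328) m
tr R = 2.828703; θ = arccos((tr R − 1)/2) = 0.416893 rad = 23.886°
axis k = ((R−Rᵀ)₃₂, (R−Rᵀ)₁₃, (R−Rᵀ)₂₁) / (2 sinθ) = (-0.155246, +0.961511, +0.226705)
rvec = θ·k = (-0.064721, +0.400847, +0.094512)

rvec=(-0.0647, 0.4008, 0.0945) tvec=(0.0717, -0.0725, 0.6333)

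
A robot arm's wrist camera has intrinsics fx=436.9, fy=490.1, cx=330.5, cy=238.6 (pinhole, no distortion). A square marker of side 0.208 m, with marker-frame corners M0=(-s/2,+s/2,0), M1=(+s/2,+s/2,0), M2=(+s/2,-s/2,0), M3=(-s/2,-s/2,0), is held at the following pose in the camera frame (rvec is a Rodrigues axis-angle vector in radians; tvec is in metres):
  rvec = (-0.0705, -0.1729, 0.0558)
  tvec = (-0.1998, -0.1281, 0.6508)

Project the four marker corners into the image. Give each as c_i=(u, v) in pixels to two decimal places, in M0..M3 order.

Intrinsics K: fx=436.9, fy=490.1, cx=330.5, cy=238.6
Marker side s = 0.208 m; corners in marker frame (Z=0):
  M0 = (-0.1040, +0.1040, 0)
  M1 = (+0.1040, +0.1040, 0)
  M2 = (+0.1040, -0.1040, 0)
  M3 = (-0.1040, -0.1040, 0)
rvec = (-0.0705, -0.1729, 0.0558), |rvec| = θ = 0.19488 rad = 11.166°
Rodrigues: sinθ=0.19365, 1−cosθ=0.01893; R = I + sinθ·[k]× + (1−cosθ)·[k]×²:
    [+0.98355 -0.04937 -0.17377]
    [+0.06152 +0.99597 +0.06525]
    [+0.16985 -0.07486 +0.98262]
t = (-0.1998, -0.1281, 0.6508) m
M0: Pc = R·M0+t = (-0.30722, -0.03092, +0.62535); u = 436.9·(-0.30722)/0.62535 + 330.5 = 115.8586, v = 490.1·(-0.03092)/0.62535 + 238.6 = 214.3694
M1: Pc = R·M1+t = (-0.10265, -0.01812, +0.66068); u = 436.9·(-0.10265)/0.66068 + 330.5 = 262.6214, v = 490.1·(-0.01812)/0.66068 + 238.6 = 225.1579
M2: Pc = R·M2+t = (-0.09238, -0.22528, +0.67625); u = 436.9·(-0.09238)/0.67625 + 330.5 = 270.8191, v = 490.1·(-0.22528)/0.67625 + 238.6 = 75.3305
M3: Pc = R·M3+t = (-0.29695, -0.23808, +0.64092); u = 436.9·(-0.29695)/0.64092 + 330.5 = 128.0738, v = 490.1·(-0.23808)/0.64092 + 238.6 = 56.5455

c0=(115.86, 214.37) c1=(262.62, 225.16) c2=(270.82, 75.33) c3=(128.07, 56.55)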